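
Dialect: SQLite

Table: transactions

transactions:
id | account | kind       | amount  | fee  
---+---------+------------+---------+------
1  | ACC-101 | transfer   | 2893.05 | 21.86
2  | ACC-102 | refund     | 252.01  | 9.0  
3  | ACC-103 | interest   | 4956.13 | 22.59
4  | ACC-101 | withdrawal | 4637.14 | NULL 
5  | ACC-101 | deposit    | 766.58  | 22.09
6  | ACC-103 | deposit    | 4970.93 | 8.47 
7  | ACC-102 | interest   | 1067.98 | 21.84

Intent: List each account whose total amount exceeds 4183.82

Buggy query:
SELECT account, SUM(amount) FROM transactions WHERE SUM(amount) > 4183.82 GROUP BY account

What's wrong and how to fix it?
Bug: SUM(amount) is an aggregate, but WHERE filters rows before aggregation

Fix: Use HAVING (which filters groups after aggregation) instead of WHERE

Corrected query:
SELECT account, SUM(amount) FROM transactions GROUP BY account HAVING SUM(amount) > 4183.82

Result:
account | SUM(amount)
--------+------------
ACC-101 | 8296.77    
ACC-103 | 9927.06    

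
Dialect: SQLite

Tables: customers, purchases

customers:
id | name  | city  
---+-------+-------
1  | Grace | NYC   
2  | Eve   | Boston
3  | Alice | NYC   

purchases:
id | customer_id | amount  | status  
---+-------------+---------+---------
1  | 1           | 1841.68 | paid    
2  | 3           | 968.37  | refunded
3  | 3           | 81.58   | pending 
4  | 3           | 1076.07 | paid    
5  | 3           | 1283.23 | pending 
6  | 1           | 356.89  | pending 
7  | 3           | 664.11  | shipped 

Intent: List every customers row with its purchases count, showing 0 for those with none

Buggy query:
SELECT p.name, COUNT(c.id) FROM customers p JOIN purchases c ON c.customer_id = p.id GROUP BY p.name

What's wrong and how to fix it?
Bug: An inner join excludes parents with zero children

Fix: Use LEFT JOIN so parents without children still appear (COUNT(c.id) gives 0)

Corrected query:
SELECT p.name, COUNT(c.id) FROM customers p LEFT JOIN purchases c ON c.customer_id = p.id GROUP BY p.name

Result:
name  | COUNT(c.id)
------+------------
Alice | 5          
Eve   | 0          
Grace | 2          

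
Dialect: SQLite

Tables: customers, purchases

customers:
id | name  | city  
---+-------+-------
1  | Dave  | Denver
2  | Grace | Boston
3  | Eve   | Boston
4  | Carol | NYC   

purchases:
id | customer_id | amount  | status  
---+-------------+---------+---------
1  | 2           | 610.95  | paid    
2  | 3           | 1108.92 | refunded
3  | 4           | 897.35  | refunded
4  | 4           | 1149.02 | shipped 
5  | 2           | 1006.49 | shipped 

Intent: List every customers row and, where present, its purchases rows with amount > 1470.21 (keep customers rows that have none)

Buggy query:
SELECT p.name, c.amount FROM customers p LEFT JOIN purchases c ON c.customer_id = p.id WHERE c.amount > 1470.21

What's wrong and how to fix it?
Bug: A WHERE condition on the right-hand table after LEFT JOIN drops unmatched parents

Fix: Put 'c.amount > 1470.21' in the JOIN's ON clause instead of WHERE

Corrected query:
SELECT p.name, c.amount FROM customers p LEFT JOIN purchases c ON c.customer_id = p.id AND c.amount > 1470.21

Result:
name  | amount
------+-------
Dave  | NULL  
Grace | NULL  
Eve   | NULL  
Carol | NULL  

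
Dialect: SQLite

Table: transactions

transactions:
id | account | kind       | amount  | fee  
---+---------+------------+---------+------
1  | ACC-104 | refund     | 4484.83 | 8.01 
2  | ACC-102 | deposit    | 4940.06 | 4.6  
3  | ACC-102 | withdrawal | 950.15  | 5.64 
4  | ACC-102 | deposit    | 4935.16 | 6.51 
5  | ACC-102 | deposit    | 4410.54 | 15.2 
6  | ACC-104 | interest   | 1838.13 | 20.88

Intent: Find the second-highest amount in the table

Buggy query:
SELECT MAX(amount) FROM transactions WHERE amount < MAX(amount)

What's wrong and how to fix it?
Bug: The inner MAX is an aggregate inside WHERE, which is not allowed

Fix: Compute the overall MAX in a subquery, then take MAX of rows below it

Corrected query:
SELECT MAX(amount) FROM transactions WHERE amount < (SELECT MAX(amount) FROM transactions)

Result:
MAX(amount)
-----------
4935.16    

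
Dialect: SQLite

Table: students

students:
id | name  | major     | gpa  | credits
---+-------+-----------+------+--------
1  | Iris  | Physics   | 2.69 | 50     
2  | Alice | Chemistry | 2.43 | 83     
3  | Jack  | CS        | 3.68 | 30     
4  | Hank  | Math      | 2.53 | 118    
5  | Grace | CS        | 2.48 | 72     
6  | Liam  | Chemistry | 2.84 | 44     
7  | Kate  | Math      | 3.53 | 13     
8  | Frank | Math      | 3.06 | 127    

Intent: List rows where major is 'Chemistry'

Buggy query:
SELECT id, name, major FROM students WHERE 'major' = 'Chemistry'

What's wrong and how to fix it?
Bug: Single quotes denote string literals in SQL; the column name is being compared as a constant string

Fix: Reference the column as major without single quotes

Corrected query:
SELECT id, name, major FROM students WHERE major = 'Chemistry'

Result:
id | name  | major    
---+-------+----------
2  | Alice | Chemistry
6  | Liam  | Chemistry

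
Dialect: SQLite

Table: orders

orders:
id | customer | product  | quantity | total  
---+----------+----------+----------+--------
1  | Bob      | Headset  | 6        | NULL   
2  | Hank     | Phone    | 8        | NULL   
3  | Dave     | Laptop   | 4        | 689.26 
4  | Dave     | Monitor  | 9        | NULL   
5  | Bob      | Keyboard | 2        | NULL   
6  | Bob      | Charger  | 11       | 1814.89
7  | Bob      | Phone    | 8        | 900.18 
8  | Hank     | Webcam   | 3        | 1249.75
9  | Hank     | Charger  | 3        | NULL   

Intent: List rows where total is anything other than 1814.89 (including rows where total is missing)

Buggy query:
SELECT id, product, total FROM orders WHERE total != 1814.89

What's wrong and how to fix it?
Bug: Inequality against NULL is unknown, not true; rows with NULL are dropped

Fix: Handle NULL separately with IS NULL alongside the inequality

Corrected query:
SELECT id, product, total FROM orders WHERE total != 1814.89 OR total IS NULL

Result:
id | product  | total  
---+----------+--------
1  | Headset  | NULL   
2  | Phone    | NULL   
3  | Laptop   | 689.26 
4  | Monitor  | NULL   
5  | Keyboard | NULL   
7  | Phone    | 900.18 
8  | Webcam   | 1249.75
9  | Charger  | NULL   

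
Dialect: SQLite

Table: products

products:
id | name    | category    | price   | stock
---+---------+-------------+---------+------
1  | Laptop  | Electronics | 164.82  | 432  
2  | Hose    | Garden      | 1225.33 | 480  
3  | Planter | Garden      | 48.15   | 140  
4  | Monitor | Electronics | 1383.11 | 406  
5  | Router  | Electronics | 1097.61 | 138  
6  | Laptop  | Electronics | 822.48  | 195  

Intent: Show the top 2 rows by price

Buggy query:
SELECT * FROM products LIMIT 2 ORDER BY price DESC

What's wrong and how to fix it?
Bug: ORDER BY cannot follow LIMIT; LIMIT is the final clause

Fix: Sort with ORDER BY, then apply LIMIT

Corrected query:
SELECT * FROM products ORDER BY price DESC LIMIT 2

Result:
id | name    | category    | price   | stock
---+---------+-------------+---------+------
4  | Monitor | Electronics | 1383.11 | 406  
2  | Hose    | Garden      | 1225.33 | 480  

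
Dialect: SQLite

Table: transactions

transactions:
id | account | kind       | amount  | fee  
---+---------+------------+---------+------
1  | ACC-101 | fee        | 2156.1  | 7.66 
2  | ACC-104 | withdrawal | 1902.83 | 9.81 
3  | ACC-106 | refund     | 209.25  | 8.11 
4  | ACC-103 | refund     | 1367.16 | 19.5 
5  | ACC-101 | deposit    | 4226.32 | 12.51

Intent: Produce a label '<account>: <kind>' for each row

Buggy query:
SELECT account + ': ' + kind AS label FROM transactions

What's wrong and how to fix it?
Bug: SQLite uses || for string concatenation; + coerces text to numbers (yielding 0)

Fix: Use the || operator for string concatenation

Corrected query:
SELECT account || ': ' || kind AS label FROM transactions

Result:
label              
-------------------
ACC-101: fee       
ACC-104: withdrawal
ACC-106: refund    
ACC-103: refund    
ACC-101: deposit   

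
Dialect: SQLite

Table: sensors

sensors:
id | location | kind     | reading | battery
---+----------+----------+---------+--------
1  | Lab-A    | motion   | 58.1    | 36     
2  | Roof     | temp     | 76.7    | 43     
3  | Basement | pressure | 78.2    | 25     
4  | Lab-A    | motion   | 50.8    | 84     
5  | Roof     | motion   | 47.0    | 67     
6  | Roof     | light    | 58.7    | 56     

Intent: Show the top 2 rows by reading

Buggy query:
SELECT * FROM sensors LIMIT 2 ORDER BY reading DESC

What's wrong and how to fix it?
Bug: LIMIT must come after ORDER BY

Fix: Swap the clauses: ORDER BY first, then LIMIT

Corrected query:
SELECT * FROM sensors ORDER BY reading DESC LIMIT 2

Result:
id | location | kind     | reading | battery
---+----------+----------+---------+--------
3  | Basement | pressure | 78.2    | 25     
2  | Roof     | temp     | 76.7    | 43     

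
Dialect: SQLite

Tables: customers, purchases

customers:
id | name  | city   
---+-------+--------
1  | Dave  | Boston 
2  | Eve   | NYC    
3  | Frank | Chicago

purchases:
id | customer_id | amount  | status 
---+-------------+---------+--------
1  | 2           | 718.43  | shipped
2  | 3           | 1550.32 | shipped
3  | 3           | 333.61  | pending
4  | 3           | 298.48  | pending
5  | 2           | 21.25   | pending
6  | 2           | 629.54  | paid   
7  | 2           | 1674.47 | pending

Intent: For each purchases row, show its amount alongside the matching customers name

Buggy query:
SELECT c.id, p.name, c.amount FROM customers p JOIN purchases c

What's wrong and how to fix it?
Bug: JOIN with no ON clause produces a cartesian product; every purchases row pairs with every customers row

Fix: Specify the join condition linking the foreign key to the parent id

Corrected query:
SELECT c.id, p.name, c.amount FROM customers p JOIN purchases c ON c.customer_id = p.id

Result:
id | name  | amount 
---+-------+--------
1  | Eve   | 718.43 
2  | Frank | 1550.32
3  | Frank | 333.61 
4  | Frank | 298.48 
5  | Eve   | 21.25  
6  | Eve   | 629.54 
7  | Eve   | 1674.47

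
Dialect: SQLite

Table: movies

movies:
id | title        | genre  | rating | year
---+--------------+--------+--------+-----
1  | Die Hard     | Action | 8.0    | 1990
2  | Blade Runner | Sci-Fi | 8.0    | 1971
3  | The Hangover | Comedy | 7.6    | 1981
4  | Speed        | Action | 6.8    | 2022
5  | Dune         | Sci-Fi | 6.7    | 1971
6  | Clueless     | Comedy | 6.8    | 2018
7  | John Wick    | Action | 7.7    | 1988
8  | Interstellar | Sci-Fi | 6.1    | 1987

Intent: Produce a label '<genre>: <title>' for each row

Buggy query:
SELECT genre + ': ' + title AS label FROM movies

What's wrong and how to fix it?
Bug: SQLite uses || for string concatenation; + coerces text to numbers (yielding 0)

Fix: Replace + with || to concatenate text

Corrected query:
SELECT genre || ': ' || title AS label FROM movies

Result:
label               
--------------------
Action: Die Hard    
Sci-Fi: Blade Runner
Comedy: The Hangover
Action: Speed       
Sci-Fi: Dune        
Comedy: Clueless    
Action: John Wick   
Sci-Fi: Interstellar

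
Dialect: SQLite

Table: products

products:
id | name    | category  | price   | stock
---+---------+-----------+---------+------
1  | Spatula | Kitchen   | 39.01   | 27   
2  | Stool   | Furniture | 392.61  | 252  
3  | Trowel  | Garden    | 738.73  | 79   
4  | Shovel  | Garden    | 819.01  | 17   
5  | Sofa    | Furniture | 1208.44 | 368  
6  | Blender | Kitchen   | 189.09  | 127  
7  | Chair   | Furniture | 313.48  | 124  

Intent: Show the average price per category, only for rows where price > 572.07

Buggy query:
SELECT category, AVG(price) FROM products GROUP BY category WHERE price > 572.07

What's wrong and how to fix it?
Bug: Row-level WHERE must come before GROUP BY in the clause order

Fix: Move the WHERE clause before GROUP BY

Corrected query:
SELECT category, AVG(price) FROM products WHERE price > 572.07 GROUP BY category

Result:
category  | AVG(price)
----------+-----------
Furniture | 1208.44   
Garden    | 778.87    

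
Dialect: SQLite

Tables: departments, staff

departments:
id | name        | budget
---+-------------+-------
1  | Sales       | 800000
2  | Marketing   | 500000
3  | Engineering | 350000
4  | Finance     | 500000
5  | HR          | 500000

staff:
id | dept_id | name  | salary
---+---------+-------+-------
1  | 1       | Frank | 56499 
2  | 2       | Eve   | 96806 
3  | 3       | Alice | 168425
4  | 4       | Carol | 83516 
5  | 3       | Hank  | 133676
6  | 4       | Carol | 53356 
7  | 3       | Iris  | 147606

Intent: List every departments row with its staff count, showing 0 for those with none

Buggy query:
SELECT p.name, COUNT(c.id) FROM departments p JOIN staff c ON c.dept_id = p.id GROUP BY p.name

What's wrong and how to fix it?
Bug: An inner join excludes parents with zero children

Fix: Use LEFT JOIN so parents without children still appear (COUNT(c.id) gives 0)

Corrected query:
SELECT p.name, COUNT(c.id) FROM departments p LEFT JOIN staff c ON c.dept_id = p.id GROUP BY p.name

Result:
name        | COUNT(c.id)
------------+------------
Engineering | 3          
Finance     | 2          
HR          | 0          
Marketing   | 1          
Sales       | 1          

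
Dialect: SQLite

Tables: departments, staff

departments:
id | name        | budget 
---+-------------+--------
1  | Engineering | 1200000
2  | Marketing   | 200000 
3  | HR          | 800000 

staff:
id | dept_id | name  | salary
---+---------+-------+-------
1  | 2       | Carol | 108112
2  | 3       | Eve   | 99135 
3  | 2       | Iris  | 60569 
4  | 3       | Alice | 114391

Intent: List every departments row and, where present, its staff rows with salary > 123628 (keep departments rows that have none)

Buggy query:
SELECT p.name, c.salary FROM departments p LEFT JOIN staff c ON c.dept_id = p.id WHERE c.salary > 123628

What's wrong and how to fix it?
Bug: A WHERE condition on the right-hand table after LEFT JOIN drops unmatched parents

Fix: Move the right-table condition into the ON clause so unmatched parents are kept

Corrected query:
SELECT p.name, c.salary FROM departments p LEFT JOIN staff c ON c.dept_id = p.id AND c.salary > 123628

Result:
name        | salary
------------+-------
Engineering | NULL  
Marketing   | NULL  
HR          | NULL  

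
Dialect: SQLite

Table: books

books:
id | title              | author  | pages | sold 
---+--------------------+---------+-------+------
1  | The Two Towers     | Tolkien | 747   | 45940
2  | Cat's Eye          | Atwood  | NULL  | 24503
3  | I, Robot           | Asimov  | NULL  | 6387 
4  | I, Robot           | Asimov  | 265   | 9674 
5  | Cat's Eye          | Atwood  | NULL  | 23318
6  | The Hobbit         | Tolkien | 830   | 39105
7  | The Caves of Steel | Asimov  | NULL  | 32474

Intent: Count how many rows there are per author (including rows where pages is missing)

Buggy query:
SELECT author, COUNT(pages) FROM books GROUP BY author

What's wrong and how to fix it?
Bug: COUNT(column) counts non-NULL values only; rows with NULL pages aren't counted

Fix: Replace COUNT(pages) with COUNT(*)

Corrected query:
SELECT author, COUNT(*) FROM books GROUP BY author

Result:
author  | COUNT(*)
--------+---------
Asimov  | 3       
Atwood  | 2       
Tolkien | 2       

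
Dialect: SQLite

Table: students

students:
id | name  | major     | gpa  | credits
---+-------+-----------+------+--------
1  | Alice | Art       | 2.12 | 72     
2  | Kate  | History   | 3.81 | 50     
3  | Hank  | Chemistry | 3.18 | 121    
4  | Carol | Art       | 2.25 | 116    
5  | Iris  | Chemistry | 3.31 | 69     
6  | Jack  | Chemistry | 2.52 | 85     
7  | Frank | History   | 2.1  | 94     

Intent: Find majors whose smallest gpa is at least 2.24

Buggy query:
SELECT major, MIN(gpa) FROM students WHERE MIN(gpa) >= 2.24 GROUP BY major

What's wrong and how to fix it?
Bug: MIN() in WHERE is a misuse of aggregate

Fix: Replace WHERE with HAVING after the GROUP BY

Corrected query:
SELECT major, MIN(gpa) FROM students GROUP BY major HAVING MIN(gpa) >= 2.24

Result:
major     | MIN(gpa)
----------+---------
Chemistry | 2.52    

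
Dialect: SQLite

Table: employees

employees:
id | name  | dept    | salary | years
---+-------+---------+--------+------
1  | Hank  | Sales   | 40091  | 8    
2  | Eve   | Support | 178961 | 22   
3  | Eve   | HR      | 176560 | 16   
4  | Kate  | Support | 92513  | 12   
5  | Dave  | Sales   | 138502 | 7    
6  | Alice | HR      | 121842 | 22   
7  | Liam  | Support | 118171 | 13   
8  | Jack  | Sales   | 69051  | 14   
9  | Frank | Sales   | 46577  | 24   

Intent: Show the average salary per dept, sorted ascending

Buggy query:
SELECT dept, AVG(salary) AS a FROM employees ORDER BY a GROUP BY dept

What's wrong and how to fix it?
Bug: GROUP BY must precede ORDER BY

Fix: Reorder: SELECT … FROM … GROUP BY … ORDER BY …

Corrected query:
SELECT dept, AVG(salary) AS a FROM employees GROUP BY dept ORDER BY a

Result:
dept    | a            
--------+--------------
Sales   | 73555.25     
Support | 129881.666667
HR      | 149201       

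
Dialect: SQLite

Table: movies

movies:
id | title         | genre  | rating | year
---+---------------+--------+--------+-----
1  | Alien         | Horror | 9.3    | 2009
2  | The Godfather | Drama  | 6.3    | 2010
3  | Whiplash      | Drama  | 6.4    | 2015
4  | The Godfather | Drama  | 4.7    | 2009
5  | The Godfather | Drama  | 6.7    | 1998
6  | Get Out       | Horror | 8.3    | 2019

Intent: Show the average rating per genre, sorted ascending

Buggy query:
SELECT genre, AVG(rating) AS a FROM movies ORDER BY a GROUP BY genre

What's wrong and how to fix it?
Bug: ORDER BY appears before GROUP BY; SQL clause order requires GROUP BY first

Fix: Reorder: SELECT … FROM … GROUP BY … ORDER BY …

Corrected query:
SELECT genre, AVG(rating) AS a FROM movies GROUP BY genre ORDER BY a

Result:
genre  | a    
-------+------
Drama  | 6.025
Horror | 8.8  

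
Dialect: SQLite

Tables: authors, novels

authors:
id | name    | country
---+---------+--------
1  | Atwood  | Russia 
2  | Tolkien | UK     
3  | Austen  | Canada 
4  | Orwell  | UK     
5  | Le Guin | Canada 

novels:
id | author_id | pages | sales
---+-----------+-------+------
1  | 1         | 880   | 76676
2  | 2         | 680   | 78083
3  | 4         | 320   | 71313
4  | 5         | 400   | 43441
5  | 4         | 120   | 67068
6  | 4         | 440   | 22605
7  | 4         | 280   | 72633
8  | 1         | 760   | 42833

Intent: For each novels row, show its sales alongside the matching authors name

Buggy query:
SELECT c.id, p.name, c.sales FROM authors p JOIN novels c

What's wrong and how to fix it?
Bug: JOIN with no ON clause produces a cartesian product; every novels row pairs with every authors row

Fix: Add ON c.author_id = p.id to the JOIN

Corrected query:
SELECT c.id, p.name, c.sales FROM authors p JOIN novels c ON c.author_id = p.id

Result:
id | name    | sales
---+---------+------
1  | Atwood  | 76676
2  | Tolkien | 78083
3  | Orwell  | 71313
4  | Le Guin | 43441
5  | Orwell  | 67068
6  | Orwell  | 22605
7  | Orwell  | 72633
8  | Atwood  | 42833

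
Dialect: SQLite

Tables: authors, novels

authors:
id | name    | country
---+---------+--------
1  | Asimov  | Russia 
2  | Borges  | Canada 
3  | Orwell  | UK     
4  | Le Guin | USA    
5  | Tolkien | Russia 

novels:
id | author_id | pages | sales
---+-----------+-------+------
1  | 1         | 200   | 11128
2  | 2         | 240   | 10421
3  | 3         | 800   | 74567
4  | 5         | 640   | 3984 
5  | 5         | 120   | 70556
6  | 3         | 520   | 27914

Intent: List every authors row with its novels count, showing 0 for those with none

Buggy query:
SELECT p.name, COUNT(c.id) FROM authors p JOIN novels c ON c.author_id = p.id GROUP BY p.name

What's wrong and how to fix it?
Bug: An inner join excludes parents with zero children

Fix: Use LEFT JOIN so parents without children still appear (COUNT(c.id) gives 0)

Corrected query:
SELECT p.name, COUNT(c.id) FROM authors p LEFT JOIN novels c ON c.author_id = p.id GROUP BY p.name

Result:
name    | COUNT(c.id)
--------+------------
Asimov  | 1          
Borges  | 1          
Le Guin | 0          
Orwell  | 2          
Tolkien | 2          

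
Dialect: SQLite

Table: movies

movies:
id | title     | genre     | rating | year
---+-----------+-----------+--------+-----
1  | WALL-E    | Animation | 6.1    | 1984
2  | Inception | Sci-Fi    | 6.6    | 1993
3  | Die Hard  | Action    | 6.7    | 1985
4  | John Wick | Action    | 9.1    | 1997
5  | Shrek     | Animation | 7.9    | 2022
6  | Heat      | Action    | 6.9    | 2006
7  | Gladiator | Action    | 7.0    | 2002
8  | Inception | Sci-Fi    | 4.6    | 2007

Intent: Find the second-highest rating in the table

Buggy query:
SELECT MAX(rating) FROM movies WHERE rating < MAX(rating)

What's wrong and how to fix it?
Bug: The inner MAX is an aggregate inside WHERE, which is not allowed

Fix: Compute the overall MAX in a subquery, then take MAX of rows below it

Corrected query:
SELECT MAX(rating) FROM movies WHERE rating < (SELECT MAX(rating) FROM movies)

Result:
MAX(rating)
-----------
7.9        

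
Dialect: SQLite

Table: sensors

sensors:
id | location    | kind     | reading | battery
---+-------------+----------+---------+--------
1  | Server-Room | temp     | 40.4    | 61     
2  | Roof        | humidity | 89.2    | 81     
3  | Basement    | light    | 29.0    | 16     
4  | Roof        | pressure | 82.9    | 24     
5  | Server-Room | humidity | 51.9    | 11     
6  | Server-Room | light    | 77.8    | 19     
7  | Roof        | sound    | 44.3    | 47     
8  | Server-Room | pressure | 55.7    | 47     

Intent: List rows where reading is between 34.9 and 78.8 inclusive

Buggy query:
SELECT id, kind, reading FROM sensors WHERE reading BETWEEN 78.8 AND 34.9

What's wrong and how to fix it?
Bug: BETWEEN expects the lower bound first; with 78.8 AND 34.9 the range is empty

Fix: Write BETWEEN 34.9 AND 78.8

Corrected query:
SELECT id, kind, reading FROM sensors WHERE reading BETWEEN 34.9 AND 78.8

Result:
id | kind     | reading
---+----------+--------
1  | temp     | 40.4   
5  | humidity | 51.9   
6  | light    | 77.8   
7  | sound    | 44.3   
8  | pressure | 55.7   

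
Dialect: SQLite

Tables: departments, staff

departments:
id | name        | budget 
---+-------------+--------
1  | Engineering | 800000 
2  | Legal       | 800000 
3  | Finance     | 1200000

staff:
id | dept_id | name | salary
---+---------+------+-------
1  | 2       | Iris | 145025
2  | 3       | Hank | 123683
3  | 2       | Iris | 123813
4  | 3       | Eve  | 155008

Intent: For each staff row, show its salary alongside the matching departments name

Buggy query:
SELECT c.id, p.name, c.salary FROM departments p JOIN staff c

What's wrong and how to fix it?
Bug: Missing join condition: each staff row is matched to all departments rows instead of just its own

Fix: Specify the join condition linking the foreign key to the parent id

Corrected query:
SELECT c.id, p.name, c.salary FROM departments p JOIN staff c ON c.dept_id = p.id

Result:
id | name    | salary
---+---------+-------
1  | Legal   | 145025
2  | Finance | 123683
3  | Legal   | 123813
4  | Finance | 155008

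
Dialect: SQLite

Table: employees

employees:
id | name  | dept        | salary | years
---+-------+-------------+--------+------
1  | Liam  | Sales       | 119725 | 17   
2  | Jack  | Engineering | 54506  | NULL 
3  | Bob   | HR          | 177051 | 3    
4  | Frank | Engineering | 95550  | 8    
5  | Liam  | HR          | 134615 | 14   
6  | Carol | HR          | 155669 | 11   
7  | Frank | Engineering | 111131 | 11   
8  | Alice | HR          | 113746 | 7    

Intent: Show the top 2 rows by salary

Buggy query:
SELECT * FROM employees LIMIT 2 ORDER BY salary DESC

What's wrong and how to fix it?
Bug: ORDER BY cannot follow LIMIT; LIMIT is the final clause

Fix: Swap the clauses: ORDER BY first, then LIMIT

Corrected query:
SELECT * FROM employees ORDER BY salary DESC LIMIT 2

Result:
id | name  | dept | salary | years
---+-------+------+--------+------
3  | Bob   | HR   | 177051 | 3    
6  | Carol | HR   | 155669 | 11   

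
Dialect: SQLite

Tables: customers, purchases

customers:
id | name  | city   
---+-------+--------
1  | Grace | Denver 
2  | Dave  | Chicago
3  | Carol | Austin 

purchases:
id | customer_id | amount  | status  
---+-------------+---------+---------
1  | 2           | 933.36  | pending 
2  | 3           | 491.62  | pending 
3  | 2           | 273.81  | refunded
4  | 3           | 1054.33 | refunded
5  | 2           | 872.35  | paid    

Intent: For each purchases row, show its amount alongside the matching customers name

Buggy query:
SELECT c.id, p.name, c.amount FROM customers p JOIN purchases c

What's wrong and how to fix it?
Bug: Missing join condition: each purchases row is matched to all customers rows instead of just its own

Fix: Add ON c.customer_id = p.id to the JOIN

Corrected query:
SELECT c.id, p.name, c.amount FROM customers p JOIN purchases c ON c.customer_id = p.id

Result:
id | name  | amount 
---+-------+--------
1  | Dave  | 933.36 
2  | Carol | 491.62 
3  | Dave  | 273.81 
4  | Carol | 1054.33
5  | Dave  | 872.35 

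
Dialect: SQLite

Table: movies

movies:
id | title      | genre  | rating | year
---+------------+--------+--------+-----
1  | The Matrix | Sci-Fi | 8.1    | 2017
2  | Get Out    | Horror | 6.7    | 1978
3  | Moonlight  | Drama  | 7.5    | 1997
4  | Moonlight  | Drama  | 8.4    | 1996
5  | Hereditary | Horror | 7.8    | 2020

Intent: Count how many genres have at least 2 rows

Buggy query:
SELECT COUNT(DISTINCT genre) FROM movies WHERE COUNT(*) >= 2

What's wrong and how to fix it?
Bug: WHERE filters individual rows, not groups, so a group-level COUNT is invalid there

Fix: Group first with HAVING COUNT(*) >= 2, then COUNT the resulting groups

Corrected query:
SELECT COUNT(*) FROM (SELECT genre FROM movies GROUP BY genre HAVING COUNT(*) >= 2)

Result:
COUNT(*)
--------
2       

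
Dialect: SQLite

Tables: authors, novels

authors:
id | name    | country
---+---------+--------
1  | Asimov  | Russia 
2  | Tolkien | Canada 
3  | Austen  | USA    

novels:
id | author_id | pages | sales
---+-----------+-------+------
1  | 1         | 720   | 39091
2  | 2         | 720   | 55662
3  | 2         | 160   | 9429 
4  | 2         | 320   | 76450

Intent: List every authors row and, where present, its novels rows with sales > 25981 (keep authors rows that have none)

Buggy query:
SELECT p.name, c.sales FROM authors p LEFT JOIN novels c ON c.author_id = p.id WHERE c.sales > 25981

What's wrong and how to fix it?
Bug: A WHERE condition on the right-hand table after LEFT JOIN drops unmatched parents

Fix: Move the right-table condition into the ON clause so unmatched parents are kept

Corrected query:
SELECT p.name, c.sales FROM authors p LEFT JOIN novels c ON c.author_id = p.id AND c.sales > 25981

Result:
name    | sales
--------+------
Asimov  | 39091
Tolkien | 55662
Tolkien | 76450
Austen  | NULL 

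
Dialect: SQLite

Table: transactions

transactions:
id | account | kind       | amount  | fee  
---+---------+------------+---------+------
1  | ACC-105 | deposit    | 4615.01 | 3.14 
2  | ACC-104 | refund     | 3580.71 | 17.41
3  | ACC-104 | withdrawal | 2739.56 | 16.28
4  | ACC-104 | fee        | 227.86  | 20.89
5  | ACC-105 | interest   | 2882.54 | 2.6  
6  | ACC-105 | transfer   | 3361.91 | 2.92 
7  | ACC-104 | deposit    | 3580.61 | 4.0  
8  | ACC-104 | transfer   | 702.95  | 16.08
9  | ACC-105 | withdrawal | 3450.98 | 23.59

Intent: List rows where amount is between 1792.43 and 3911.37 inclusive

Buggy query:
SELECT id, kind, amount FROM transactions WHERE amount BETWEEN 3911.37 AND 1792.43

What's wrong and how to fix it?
Bug: The bounds are reversed; BETWEEN a AND b requires a <= b to match anything

Fix: Write BETWEEN 1792.43 AND 3911.37

Corrected query:
SELECT id, kind, amount FROM transactions WHERE amount BETWEEN 1792.43 AND 3911.37

Result:
id | kind       | amount 
---+------------+--------
2  | refund     | 3580.71
3  | withdrawal | 2739.56
5  | interest   | 2882.54
6  | transfer   | 3361.91
7  | deposit    | 3580.61
9  | withdrawal | 3450.98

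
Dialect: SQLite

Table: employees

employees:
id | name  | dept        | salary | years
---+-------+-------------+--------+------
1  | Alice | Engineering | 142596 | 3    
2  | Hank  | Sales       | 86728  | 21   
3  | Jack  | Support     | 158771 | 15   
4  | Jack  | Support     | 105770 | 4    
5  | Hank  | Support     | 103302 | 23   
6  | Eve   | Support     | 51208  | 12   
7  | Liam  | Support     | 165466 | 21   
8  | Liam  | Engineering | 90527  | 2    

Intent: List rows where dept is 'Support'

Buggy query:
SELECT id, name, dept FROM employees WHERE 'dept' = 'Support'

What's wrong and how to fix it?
Bug: Single quotes denote string literals in SQL; the column name is being compared as a constant string

Fix: Reference the column as dept without single quotes

Corrected query:
SELECT id, name, dept FROM employees WHERE dept = 'Support'

Result:
id | name | dept   
---+------+--------
3  | Jack | Support
4  | Jack | Support
5  | Hank | Support
6  | Eve  | Support
7  | Liam | Support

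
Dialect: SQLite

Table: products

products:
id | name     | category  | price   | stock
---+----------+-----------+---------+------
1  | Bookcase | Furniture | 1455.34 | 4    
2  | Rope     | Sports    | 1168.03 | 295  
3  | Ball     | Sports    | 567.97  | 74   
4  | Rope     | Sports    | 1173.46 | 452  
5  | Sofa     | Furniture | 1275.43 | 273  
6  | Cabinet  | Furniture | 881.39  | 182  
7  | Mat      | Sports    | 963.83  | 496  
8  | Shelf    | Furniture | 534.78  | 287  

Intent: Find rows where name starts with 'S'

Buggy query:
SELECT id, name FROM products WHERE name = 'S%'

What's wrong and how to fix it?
Bug: Wildcards only work with LIKE; '=' treats '%' as a literal character

Fix: Use LIKE for wildcard pattern matching

Corrected query:
SELECT id, name FROM products WHERE name LIKE 'S%'

Result:
id | name 
---+------
5  | Sofa 
8  | Shelf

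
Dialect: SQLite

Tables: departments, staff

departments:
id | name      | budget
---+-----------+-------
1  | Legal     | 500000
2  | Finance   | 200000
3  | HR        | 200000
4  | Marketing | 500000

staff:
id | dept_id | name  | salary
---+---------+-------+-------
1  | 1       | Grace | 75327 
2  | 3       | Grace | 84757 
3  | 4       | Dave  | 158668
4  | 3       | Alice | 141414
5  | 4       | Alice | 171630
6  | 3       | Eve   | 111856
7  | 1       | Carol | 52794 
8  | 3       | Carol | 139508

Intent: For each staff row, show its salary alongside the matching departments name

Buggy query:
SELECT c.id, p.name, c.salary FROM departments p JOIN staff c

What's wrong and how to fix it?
Bug: Missing join condition: each staff row is matched to all departments rows instead of just its own

Fix: Add ON c.dept_id = p.id to the JOIN

Corrected query:
SELECT c.id, p.name, c.salary FROM departments p JOIN staff c ON c.dept_id = p.id

Result:
id | name      | salary
---+-----------+-------
1  | Legal     | 75327 
2  | HR        | 84757 
3  | Marketing | 158668
4  | HR        | 141414
5  | Marketing | 171630
6  | HR        | 111856
7  | Legal     | 52794 
8  | HR        | 139508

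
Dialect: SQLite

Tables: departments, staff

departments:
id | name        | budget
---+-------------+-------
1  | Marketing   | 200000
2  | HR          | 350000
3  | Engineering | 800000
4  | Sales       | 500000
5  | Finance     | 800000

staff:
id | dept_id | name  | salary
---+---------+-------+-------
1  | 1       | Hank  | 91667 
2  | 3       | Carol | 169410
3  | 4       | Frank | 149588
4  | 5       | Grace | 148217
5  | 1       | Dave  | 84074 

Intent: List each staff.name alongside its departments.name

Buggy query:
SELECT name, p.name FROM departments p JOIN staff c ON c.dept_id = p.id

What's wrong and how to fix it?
Bug: Both tables have a 'name' column; the unqualified reference is ambiguous

Fix: Prefix ambiguous columns with the table alias

Corrected query:
SELECT c.name, p.name FROM departments p JOIN staff c ON c.dept_id = p.id

Result:
name  | name       
------+------------
Hank  | Marketing  
Carol | Engineering
Frank | Sales      
Grace | Finance    
Dave  | Marketing  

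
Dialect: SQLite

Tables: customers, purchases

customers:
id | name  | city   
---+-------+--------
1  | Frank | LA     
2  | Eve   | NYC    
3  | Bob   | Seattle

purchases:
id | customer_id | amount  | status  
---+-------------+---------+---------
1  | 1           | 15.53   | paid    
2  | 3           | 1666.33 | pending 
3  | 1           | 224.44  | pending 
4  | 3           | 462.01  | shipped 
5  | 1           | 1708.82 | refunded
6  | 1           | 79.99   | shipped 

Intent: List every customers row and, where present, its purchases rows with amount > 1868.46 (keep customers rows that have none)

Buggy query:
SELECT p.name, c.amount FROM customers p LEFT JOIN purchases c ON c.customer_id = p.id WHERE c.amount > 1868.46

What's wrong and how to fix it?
Bug: Filtering c.amount in WHERE discards the NULL rows produced by LEFT JOIN, turning it into an inner join

Fix: Move the right-table condition into the ON clause so unmatched parents are kept

Corrected query:
SELECT p.name, c.amount FROM customers p LEFT JOIN purchases c ON c.customer_id = p.id AND c.amount > 1868.46

Result:
name  | amount
------+-------
Frank | NULL  
Eve   | NULL  
Bob   | NULL  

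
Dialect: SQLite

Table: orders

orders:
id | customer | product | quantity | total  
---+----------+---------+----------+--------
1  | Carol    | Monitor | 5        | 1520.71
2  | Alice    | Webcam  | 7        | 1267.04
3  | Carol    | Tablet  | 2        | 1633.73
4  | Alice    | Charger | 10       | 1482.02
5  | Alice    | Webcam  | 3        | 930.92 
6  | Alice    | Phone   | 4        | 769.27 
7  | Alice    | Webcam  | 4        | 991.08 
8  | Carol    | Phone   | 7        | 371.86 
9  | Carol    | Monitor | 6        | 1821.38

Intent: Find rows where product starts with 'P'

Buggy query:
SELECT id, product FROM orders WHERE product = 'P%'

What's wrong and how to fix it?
Bug: Wildcards only work with LIKE; '=' treats '%' as a literal character

Fix: Replace '=' with LIKE so 'P%' is treated as a pattern

Corrected query:
SELECT id, product FROM orders WHERE product LIKE 'P%'

Result:
id | product
---+--------
6  | Phone  
8  | Phone  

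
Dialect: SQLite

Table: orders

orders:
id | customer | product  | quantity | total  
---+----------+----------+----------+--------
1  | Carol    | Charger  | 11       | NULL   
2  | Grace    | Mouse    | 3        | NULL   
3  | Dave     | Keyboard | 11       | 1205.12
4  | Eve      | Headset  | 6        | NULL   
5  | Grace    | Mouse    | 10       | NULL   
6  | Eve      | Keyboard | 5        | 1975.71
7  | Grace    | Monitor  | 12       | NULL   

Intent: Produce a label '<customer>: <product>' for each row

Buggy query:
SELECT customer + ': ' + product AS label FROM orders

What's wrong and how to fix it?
Bug: SQLite uses || for string concatenation; + coerces text to numbers (yielding 0)

Fix: Use the || operator for string concatenation

Corrected query:
SELECT customer || ': ' || product AS label FROM orders

Result:
label         
--------------
Carol: Charger
Grace: Mouse  
Dave: Keyboard
Eve: Headset  
Grace: Mouse  
Eve: Keyboard 
Grace: Monitor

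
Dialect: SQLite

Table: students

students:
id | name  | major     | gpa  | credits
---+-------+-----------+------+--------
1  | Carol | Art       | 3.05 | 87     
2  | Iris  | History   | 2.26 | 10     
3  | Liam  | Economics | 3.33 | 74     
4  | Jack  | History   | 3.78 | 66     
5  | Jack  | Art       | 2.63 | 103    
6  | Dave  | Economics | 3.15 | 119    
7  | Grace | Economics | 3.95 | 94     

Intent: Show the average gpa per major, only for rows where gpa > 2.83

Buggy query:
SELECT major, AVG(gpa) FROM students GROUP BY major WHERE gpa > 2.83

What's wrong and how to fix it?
Bug: WHERE cannot follow GROUP BY

Fix: Place WHERE between FROM and GROUP BY

Corrected query:
SELECT major, AVG(gpa) FROM students WHERE gpa > 2.83 GROUP BY major

Result:
major     | AVG(gpa)
----------+---------
Art       | 3.05    
Economics | 3.476667
History   | 3.78    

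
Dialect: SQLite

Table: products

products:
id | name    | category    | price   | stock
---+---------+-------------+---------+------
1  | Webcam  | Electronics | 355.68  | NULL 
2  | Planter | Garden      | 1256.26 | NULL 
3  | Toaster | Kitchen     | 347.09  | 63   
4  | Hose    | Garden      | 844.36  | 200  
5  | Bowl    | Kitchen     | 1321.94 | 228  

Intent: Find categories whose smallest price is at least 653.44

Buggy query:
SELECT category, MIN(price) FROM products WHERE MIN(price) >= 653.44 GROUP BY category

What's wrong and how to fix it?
Bug: MIN() in WHERE is a misuse of aggregate

Fix: Replace WHERE with HAVING after the GROUP BY

Corrected query:
SELECT category, MIN(price) FROM products GROUP BY category HAVING MIN(price) >= 653.44

Result:
category | MIN(price)
---------+-----------
Garden   | 844.36    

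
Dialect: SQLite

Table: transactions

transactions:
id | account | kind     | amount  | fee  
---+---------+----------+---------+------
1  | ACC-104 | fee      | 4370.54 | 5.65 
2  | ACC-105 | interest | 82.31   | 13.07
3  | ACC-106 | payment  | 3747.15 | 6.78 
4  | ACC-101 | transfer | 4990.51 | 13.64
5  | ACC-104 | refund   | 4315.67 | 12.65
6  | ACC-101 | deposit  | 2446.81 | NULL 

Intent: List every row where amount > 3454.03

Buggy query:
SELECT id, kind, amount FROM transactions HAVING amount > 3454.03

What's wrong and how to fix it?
Bug: This is a non-aggregate query (no GROUP BY, no aggregates), so in SQLite the HAVING clause is invalid here; a row-level condition belongs in WHERE

Fix: Replace HAVING with WHERE since the condition applies to individual rows

Corrected query:
SELECT id, kind, amount FROM transactions WHERE amount > 3454.03

Result:
id | kind     | amount 
---+----------+--------
1  | fee      | 4370.54
3  | payment  | 3747.15
4  | transfer | 4990.51
5  | refund   | 4315.67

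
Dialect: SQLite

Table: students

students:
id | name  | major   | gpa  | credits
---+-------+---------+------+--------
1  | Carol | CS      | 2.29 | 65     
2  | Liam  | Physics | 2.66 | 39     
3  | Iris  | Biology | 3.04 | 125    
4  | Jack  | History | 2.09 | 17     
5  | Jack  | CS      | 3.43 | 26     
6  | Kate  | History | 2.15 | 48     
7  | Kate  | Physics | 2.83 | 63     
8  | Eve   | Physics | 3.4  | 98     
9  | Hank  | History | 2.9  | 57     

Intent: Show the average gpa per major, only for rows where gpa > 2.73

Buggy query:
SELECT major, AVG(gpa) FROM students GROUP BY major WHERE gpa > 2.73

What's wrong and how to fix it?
Bug: Row-level WHERE must come before GROUP BY in the clause order

Fix: Move the WHERE clause before GROUP BY

Corrected query:
SELECT major, AVG(gpa) FROM students WHERE gpa > 2.73 GROUP BY major

Result:
major   | AVG(gpa)
--------+---------
Biology | 3.04    
CS      | 3.43    
History | 2.9     
Physics | 3.115   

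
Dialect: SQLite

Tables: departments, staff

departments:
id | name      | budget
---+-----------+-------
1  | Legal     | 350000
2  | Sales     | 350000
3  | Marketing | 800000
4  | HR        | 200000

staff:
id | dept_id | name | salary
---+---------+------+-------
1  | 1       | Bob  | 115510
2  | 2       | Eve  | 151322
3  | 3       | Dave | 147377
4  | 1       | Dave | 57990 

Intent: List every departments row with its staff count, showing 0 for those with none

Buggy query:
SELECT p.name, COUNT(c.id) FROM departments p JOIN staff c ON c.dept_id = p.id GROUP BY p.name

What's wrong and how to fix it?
Bug: INNER JOIN drops departments rows that have no matching staff rows

Fix: Use LEFT JOIN so parents without children still appear (COUNT(c.id) gives 0)

Corrected query:
SELECT p.name, COUNT(c.id) FROM departments p LEFT JOIN staff c ON c.dept_id = p.id GROUP BY p.name

Result:
name      | COUNT(c.id)
----------+------------
HR        | 0          
Legal     | 2          
Marketing | 1          
Sales     | 1          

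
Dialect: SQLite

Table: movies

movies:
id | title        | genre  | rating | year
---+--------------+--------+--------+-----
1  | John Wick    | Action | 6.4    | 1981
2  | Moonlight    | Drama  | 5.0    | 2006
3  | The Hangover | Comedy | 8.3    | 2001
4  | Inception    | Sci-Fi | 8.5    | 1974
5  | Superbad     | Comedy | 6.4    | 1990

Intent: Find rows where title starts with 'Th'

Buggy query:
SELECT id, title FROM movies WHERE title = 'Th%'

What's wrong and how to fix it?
Bug: Wildcards only work with LIKE; '=' treats '%' as a literal character

Fix: Replace '=' with LIKE so 'Th%' is treated as a pattern

Corrected query:
SELECT id, title FROM movies WHERE title LIKE 'Th%'

Result:
id | title       
---+-------------
3  | The Hangover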